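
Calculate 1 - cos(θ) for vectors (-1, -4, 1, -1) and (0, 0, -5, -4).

With u = (-1, -4, 1, -1), v = (0, 0, -5, -4):
u·v = (-1)·0 + (-4)·0 + 1·(-5) + (-1)·(-4) = 0 + 0 + (-5) + 4 = -1.
|u| = √((-1)² + (-4)² + 1² + (-1)²) = √19, |v| = √(0² + 0² + (-5)² + (-4)²) = √41, so |u||v| = √(19·41) = √779.
cos θ = (u·v)/(|u||v|) = -1/√779 ≈ -0.0358
Cosine distance = 1 - cos θ ≈ 1 - (-0.0358) = 1.0358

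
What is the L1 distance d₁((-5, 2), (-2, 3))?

Σ|x_i - y_i| = |-5 - (-2)| + |2 - 3| = 3 + 1 = 4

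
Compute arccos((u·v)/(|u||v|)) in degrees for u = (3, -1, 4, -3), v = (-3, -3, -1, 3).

With u = (3, -1, 4, -3), v = (-3, -3, -1, 3):
u·v = 3·(-3) + (-1)·(-3) + 4·(-1) + (-3)·3 = (-9) + 3 + (-4) + (-9) = -19.
|u| = √(3² + (-1)² + 4² + (-3)²) = √35, |v| = √((-3)² + (-3)² + (-1)² + 3²) = √28, so |u||v| = √(35·28) = √980.
cos θ = (u·v)/(|u||v|) = -19/√980 ≈ -0.606933
θ = arccos(-0.606933) ≈ 127.37°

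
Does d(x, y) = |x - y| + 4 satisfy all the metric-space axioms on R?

No. d fails identity of indiscernibles (specifically d(x,x) = 0): d(8, 8) = |8 - 8| + 4 = 0 + 4 = 4 ≠ 0.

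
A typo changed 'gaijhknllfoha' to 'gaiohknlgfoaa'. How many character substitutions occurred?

Differing positions: 4, 9, 12. Hamming distance = 3.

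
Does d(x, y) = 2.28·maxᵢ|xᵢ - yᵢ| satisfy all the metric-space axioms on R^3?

Yes. The L∞ (Chebyshev) norm induces a metric on R^3, and multiplying a metric by a positive constant 2.28 > 0 preserves all four axioms: non-negativity (2.28·||x-y|| ≥ 0), identity (2.28·||x-y|| = 0 ⟺ ||x-y|| = 0 ⟺ x = y), symmetry (||x-y|| = ||y-x||), and the triangle inequality (2.28·||x-z|| ≤ 2.28·||x-y|| + 2.28·||y-z||). So d is a metric.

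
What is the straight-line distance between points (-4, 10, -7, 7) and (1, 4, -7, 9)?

√(Σ(x_i - y_i)²) = √((-4 - 1)² + (10 - 4)² + (-7 - (-7))² + (7 - 9)²)
= √((-5)² + 6² + 0² + (-2)²) = √(25 + 36 + 0 + 4) = √65 ≈ 8.0623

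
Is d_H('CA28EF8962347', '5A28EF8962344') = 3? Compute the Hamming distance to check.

Differing positions: 1, 13. Hamming distance = 2, so the claim that d_H = 3 is false.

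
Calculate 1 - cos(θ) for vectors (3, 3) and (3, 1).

With u = (3, 3), v = (3, 1):
u·v = 3·3 + 3·1 = 9 + 3 = 12.
|u| = √(3² + 3²) = √18, |v| = √(3² + 1²) = √10, so |u||v| = √(18·10) = √180.
cos θ = (u·v)/(|u||v|) = 12/√180 ≈ 0.8944
Cosine distance = 1 - cos θ ≈ 1 - 0.8944 = 0.1056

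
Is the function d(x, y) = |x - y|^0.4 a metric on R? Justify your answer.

Yes. With 0 < p = 0.4 ≤ 1, d(x,y) = |x-y|^0.4 is a metric on R. Non-negativity and symmetry are immediate; |x-y|^0.4 = 0 ⟺ |x-y| = 0 ⟺ x = y. For the triangle inequality, the function t ↦ t^0.4 is subadditive on [0,∞) when p ≤ 1, so |x-z|^0.4 ≤ (|x-y| + |y-z|)^0.4 ≤ |x-y|^0.4 + |y-z|^0.4.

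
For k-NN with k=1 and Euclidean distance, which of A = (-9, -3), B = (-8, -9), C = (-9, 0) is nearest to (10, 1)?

Distances: d(A) ≈ 19.4165, d(B) ≈ 20.5913, d(C) ≈ 19.0263. Nearest: C = (-9, 0) with distance 19.0263.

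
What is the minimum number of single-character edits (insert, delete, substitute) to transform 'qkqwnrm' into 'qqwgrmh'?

Let D[i][j] be the edit distance between the first i characters of 'qkqwnrm' and the first j characters of 'qqwgrmh', with D[i][0] = i, D[0][j] = j, and D[i][j] = D[i-1][j-1] if the characters match, else 1 + min(D[i-1][j], D[i][j-1], D[i-1][j-1]). Filling the table (rows: prefixes of 'qkqwnrm', columns: prefixes of 'qqwgrmh'):
     ε  q  q  w  g  r  m  h
  ε  0  1  2  3  4  5  6  7
  q  1  0  1  2  3  4  5  6
  k  2  1  1  2  3  4  5  6
  q  3  2  1  2  3  4  5  6
  w  4  3  2  1  2  3  4  5
  n  5  4  3  2  2  3  4  5
  r  6  5  4  3  3  2  3  4
  m  7  6  5  4  4  3  2  3
The bottom-right entry gives D[7][7] = 3, so no sequence of fewer than 3 edits works. Backtracking through the table gives one optimal edit sequence (3 edits):
  qkqwnrm → qqwnrm (del k @2)
  qqwnrm → qqwgrm (sub n→g @4)
  qqwgrm → qqwgrmh (ins h @7)
Edit distance = 3.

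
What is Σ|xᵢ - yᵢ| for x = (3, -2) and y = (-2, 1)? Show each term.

Σ|x_i - y_i| = |3 - (-2)| + |-2 - 1| = 5 + 3 = 8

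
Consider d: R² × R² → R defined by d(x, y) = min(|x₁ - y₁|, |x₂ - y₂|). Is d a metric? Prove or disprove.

No. d fails identity of indiscernibles: take x = (0, 0) and y = (0, 1). Then d(x,y) = min(|0 - 0|, |0 - 1|) = min(0, 1) = 0, yet x ≠ y.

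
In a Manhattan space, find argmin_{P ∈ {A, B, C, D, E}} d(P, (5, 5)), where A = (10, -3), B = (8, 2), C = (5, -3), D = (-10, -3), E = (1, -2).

Distances: d(A) = 13, d(B) = 6, d(C) = 8, d(D) = 23, d(E) = 11. Nearest: B = (8, 2) with distance 6.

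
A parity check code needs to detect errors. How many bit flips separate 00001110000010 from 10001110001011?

Differing positions: 1, 11, 14. Hamming distance = 3.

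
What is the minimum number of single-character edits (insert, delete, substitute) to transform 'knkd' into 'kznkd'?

Let D[i][j] be the edit distance between the first i characters of 'knkd' and the first j characters of 'kznkd', with D[i][0] = i, D[0][j] = j, and D[i][j] = D[i-1][j-1] if the characters match, else 1 + min(D[i-1][j], D[i][j-1], D[i-1][j-1]). Filling the table (rows: prefixes of 'knkd', columns: prefixes of 'kznkd'):
     ε  k  z  n  k  d
  ε  0  1  2  3  4  5
  k  1  0  1  2  3  4
  n  2  1  1  1  2  3
  k  3  2  2  2  1  2
  d  4  3  3  3  2  1
The bottom-right entry gives D[4][5] = 1, so no sequence of fewer than 1 edit works. Backtracking through the table gives one optimal edit sequence (1 edit):
  knkd → kznkd (ins z @2)
Edit distance = 1.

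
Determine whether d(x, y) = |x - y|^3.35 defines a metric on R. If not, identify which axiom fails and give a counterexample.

No. d(x,y) = |x-y|^3.35 fails the triangle inequality since p = 3.35 > 1. Counterexample: x = 0, y = 4, z = 6. d(x,z) = |0 - 6|^3.35 = 6^3.35 ≈ 404.3958, but d(x,y) + d(y,z) = 4^3.35 + 2^3.35 ≈ 103.9683 + 10.1965 = 114.1648. Since 404.3958 > 114.1648, the triangle inequality is violated.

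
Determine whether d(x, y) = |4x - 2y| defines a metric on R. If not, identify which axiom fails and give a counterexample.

No. d fails symmetry: d(5, 6) = |4·5 - 2·6| = |8| = 8, but d(6, 5) = |4·6 - 2·5| = |14| = 14. Since 8 ≠ 14, d(x,y) ≠ d(y,x) in general.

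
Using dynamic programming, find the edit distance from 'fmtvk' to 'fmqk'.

Let D[i][j] be the edit distance between the first i characters of 'fmtvk' and the first j characters of 'fmqk', with D[i][0] = i, D[0][j] = j, and D[i][j] = D[i-1][j-1] if the characters match, else 1 + min(D[i-1][j], D[i][j-1], D[i-1][j-1]). Filling the table (rows: prefixes of 'fmtvk', columns: prefixes of 'fmqk'):
     ε  f  m  q  k
  ε  0  1  2  3  4
  f  1  0  1  2  3
  m  2  1  0  1  2
  t  3  2  1  1  2
  v  4  3  2  2  2
  k  5  4  3  3  2
The bottom-right entry gives D[5][4] = 2, so no sequence of fewer than 2 edits works. Backtracking through the table gives one optimal edit sequence (2 edits):
  fmtvk → fmvk (del t @3)
  fmvk → fmqk (sub v→q @3)
Edit distance = 2.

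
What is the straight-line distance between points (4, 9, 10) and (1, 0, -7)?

√(Σ(x_i - y_i)²) = √((4 - 1)² + (9 - 0)² + (10 - (-7))²)
= √(3² + 9² + 17²) = √(9 + 81 + 289) = √379 ≈ 19.4679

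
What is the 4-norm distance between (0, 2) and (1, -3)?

(Σ|x_i - y_i|^4)^(1/4) = (|0 - 1|^4 + |2 - (-3)|^4)^(1/4)
= (1^4 + 5^4)^(1/4) = (1 + 625)^(1/4) = (626)^(1/4) ≈ 5.002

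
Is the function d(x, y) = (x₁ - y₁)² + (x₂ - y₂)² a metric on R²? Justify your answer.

No. The squared Euclidean distance fails the triangle inequality. Counterexample: x = (0, 0), y = (3, 1), z = (6, 2). d(x,z) = 6² + 2² = 40, but d(x,y) + d(y,z) = (3² + 1²) + (3² + 1²) = 10 + 10 = 20. Since 40 > 20, the triangle inequality is violated. (Note: √d, the ordinary Euclidean distance, IS a metric.)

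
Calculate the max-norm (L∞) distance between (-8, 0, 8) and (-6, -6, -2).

max(|x_i - y_i|) = max(|-8 - (-6)|, |0 - (-6)|, |8 - (-2)|) = max(2, 6, 10) = 10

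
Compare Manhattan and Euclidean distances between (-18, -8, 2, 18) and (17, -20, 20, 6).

L1 = |-18 - 17| + |-8 - (-20)| + |2 - 20| + |18 - 6| = 35 + 12 + 18 + 12 = 77
L2 = √(35² + 12² + 18² + 12²) = √1837 ≈ 42.8602
L1 ≥ L2 always (equality iff movement is along one axis); L1 > L2 here.
Ratio L1/L2 = 77/√1837 ≈ 1.7965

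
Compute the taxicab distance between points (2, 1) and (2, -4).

Σ|x_i - y_i| = |2 - 2| + |1 - (-4)| = 0 + 5 = 5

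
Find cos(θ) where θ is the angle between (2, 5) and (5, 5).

With u = (2, 5), v = (5, 5):
u·v = 2·5 + 5·5 = 10 + 25 = 35.
|u| = √(2² + 5²) = √29, |v| = √(5² + 5²) = √50, so |u||v| = √(29·50) = √1450.
cos θ = (u·v)/(|u||v|) = 35/√1450 ≈ 0.9191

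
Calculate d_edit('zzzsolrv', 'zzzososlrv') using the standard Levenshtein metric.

Let D[i][j] be the edit distance between the first i characters of 'zzzsolrv' and the first j characters of 'zzzososlrv', with D[i][0] = i, D[0][j] = j, and D[i][j] = D[i-1][j-1] if the characters match, else 1 + min(D[i-1][j], D[i][j-1], D[i-1][j-1]). Filling the table (rows: prefixes of 'zzzsolrv', columns: prefixes of 'zzzososlrv'):
     ε  z  z  z  o  s  o  s  l  r  v
  ε  0  1  2  3  4  5  6  7  8  9 10
  z  1  0  1  2  3  4  5  6  7  8  9
  z  2  1  0  1  2  3  4  5  6  7  8
  z  3  2  1  0  1  2  3  4  5  6  7
  s  4  3  2  1  1  1  2  3  4  5  6
  o  5  4  3  2  1  2  1  2  3  4  5
  l  6  5  4  3  2  2  2  2  2  3  4
  r  7  6  5  4  3  3  3  3  3  2  3
  v  8  7  6  5  4  4  4  4  4  3  2
The bottom-right entry gives D[8][10] = 2, so no sequence of fewer than 2 edits works. Backtracking through the table gives one optimal edit sequence (2 edits):
  zzzsolrv → zzzosolrv (ins o @4)
  zzzosolrv → zzzososlrv (ins s @7)
Edit distance = 2.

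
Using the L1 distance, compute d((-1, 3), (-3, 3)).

Σ|x_i - y_i| = |-1 - (-3)| + |3 - 3| = 2 + 0 = 2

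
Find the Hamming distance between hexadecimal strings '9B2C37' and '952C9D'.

Differing positions: 2, 5, 6. Hamming distance = 3.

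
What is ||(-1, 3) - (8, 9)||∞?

max(|x_i - y_i|) = max(|-1 - 8|, |3 - 9|) = max(9, 6) = 9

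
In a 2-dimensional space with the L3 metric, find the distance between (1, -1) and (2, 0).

(Σ|x_i - y_i|^3)^(1/3) = (|1 - 2|^3 + |-1 - 0|^3)^(1/3)
= (1^3 + 1^3)^(1/3) = (1 + 1)^(1/3) = (2)^(1/3) ≈ 1.2599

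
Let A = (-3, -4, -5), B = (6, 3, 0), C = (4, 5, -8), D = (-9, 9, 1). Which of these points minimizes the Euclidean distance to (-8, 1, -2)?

Distances: d(A) ≈ 7.6811, d(B) ≈ 14.2829, d(C) = 14, d(D) ≈ 8.6023. Nearest: A = (-3, -4, -5) with distance 7.6811.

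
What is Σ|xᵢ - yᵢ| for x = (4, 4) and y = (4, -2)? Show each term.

Σ|x_i - y_i| = |4 - 4| + |4 - (-2)| = 0 + 6 = 6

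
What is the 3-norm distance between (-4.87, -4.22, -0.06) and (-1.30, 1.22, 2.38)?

(Σ|x_i - y_i|^3)^(1/3) = (|-4.87 - (-1.3)|^3 + |-4.22 - 1.22|^3 + |-0.06 - 2.38|^3)^(1/3)
= (3.57^3 + 5.44^3 + 2.44^3)^(1/3) ≈ (45.4993 + 160.9892 + 14.5268)^(1/3) = (221.0153)^(1/3) ≈ 6.0461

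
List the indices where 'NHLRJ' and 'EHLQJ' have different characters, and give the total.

Differing positions: 1, 4. Hamming distance = 2.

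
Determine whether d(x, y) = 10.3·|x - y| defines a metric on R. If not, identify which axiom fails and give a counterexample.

Yes. Since |x - y| is a metric on R and 10.3 > 0, the positive scalar multiple 10.3·|x - y| is also a metric: scaling by a positive constant preserves non-negativity, identity (d=0 ⟺ |x-y|=0 ⟺ x=y), symmetry, and the triangle inequality.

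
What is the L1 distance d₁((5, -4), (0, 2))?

Σ|x_i - y_i| = |5 - 0| + |-4 - 2| = 5 + 6 = 11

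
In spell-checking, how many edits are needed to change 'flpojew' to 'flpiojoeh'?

Let D[i][j] be the edit distance between the first i characters of 'flpojew' and the first j characters of 'flpiojoeh', with D[i][0] = i, D[0][j] = j, and D[i][j] = D[i-1][j-1] if the characters match, else 1 + min(D[i-1][j], D[i][j-1], D[i-1][j-1]). Filling the table (rows: prefixes of 'flpojew', columns: prefixes of 'flpiojoeh'):
     ε  f  l  p  i  o  j  o  e  h
  ε  0  1  2  3  4  5  6  7  8  9
  f  1  0  1  2  3  4  5  6  7  8
  l  2  1  0  1  2  3  4  5  6  7
  p  3  2  1  0  1  2  3  4  5  6
  o  4  3  2  1  1  1  2  3  4  5
  j  5  4  3  2  2  2  1  2  3  4
  e  6  5  4  3  3  3  2  2  2  3
  w  7  6  5  4  4  4  3  3  3  3
The bottom-right entry gives D[7][9] = 3, so no sequence of fewer than 3 edits works. Backtracking through the table gives one optimal edit sequence (3 edits):
  flpojew → flpiojew (ins i @4)
  flpiojew → flpiojoew (ins o @7)
  flpiojoew → flpiojoeh (sub w→h @9)
Edit distance = 3.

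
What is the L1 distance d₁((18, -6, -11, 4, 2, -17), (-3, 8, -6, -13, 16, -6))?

Σ|x_i - y_i| = |18 - (-3)| + |-6 - 8| + |-11 - (-6)| + |4 - (-13)| + |2 - 16| + |-17 - (-6)| = 21 + 14 + 5 + 17 + 14 + 11 = 82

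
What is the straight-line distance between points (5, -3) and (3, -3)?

√(Σ(x_i - y_i)²) = √((5 - 3)² + (-3 - (-3))²)
= √(2² + 0²) = √(4 + 0) = √4 = 2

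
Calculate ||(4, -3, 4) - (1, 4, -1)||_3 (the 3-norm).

(Σ|x_i - y_i|^3)^(1/3) = (|4 - 1|^3 + |-3 - 4|^3 + |4 - (-1)|^3)^(1/3)
= (3^3 + 7^3 + 5^3)^(1/3) = (27 + 343 + 125)^(1/3) = (495)^(1/3) ≈ 7.9105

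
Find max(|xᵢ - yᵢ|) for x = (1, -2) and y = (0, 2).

max(|x_i - y_i|) = max(|1 - 0|, |-2 - 2|) = max(1, 4) = 4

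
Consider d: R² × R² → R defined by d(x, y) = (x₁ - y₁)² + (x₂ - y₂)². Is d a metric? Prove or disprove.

No. The squared Euclidean distance fails the triangle inequality. Counterexample: x = (0, 0), y = (4, 1), z = (8, 2). d(x,z) = 8² + 2² = 68, but d(x,y) + d(y,z) = (4² + 1²) + (4² + 1²) = 17 + 17 = 34. Since 68 > 34, the triangle inequality is violated. (Note: √d, the ordinary Euclidean distance, IS a metric.)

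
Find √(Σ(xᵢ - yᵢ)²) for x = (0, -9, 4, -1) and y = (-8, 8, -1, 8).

√(Σ(x_i - y_i)²) = √((0 - (-8))² + (-9 - 8)² + (4 - (-1))² + (-1 - 8)²)
= √(8² + (-17)² + 5² + (-9)²) = √(64 + 289 + 25 + 81) = √459 ≈ 21.4243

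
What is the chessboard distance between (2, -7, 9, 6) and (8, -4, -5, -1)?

max(|x_i - y_i|) = max(|2 - 8|, |-7 - (-4)|, |9 - (-5)|, |6 - (-1)|) = max(6, 3, 14, 7) = 14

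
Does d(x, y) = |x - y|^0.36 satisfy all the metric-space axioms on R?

Yes. With 0 < p = 0.36 ≤ 1, d(x,y) = |x-y|^0.36 is a metric on R. Non-negativity and symmetry are immediate; |x-y|^0.36 = 0 ⟺ |x-y| = 0 ⟺ x = y. For the triangle inequality, the function t ↦ t^0.36 is subadditive on [0,∞) when p ≤ 1, so |x-z|^0.36 ≤ (|x-y| + |y-z|)^0.36 ≤ |x-y|^0.36 + |y-z|^0.36.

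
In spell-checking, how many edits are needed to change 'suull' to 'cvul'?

Let D[i][j] be the edit distance between the first i characters of 'suull' and the first j characters of 'cvul', with D[i][0] = i, D[0][j] = j, and D[i][j] = D[i-1][j-1] if the characters match, else 1 + min(D[i-1][j], D[i][j-1], D[i-1][j-1]). Filling the table (rows: prefixes of 'suull', columns: prefixes of 'cvul'):
     ε  c  v  u  l
  ε  0  1  2  3  4
  s  1  1  2  3  4
  u  2  2  2  2  3
  u  3  3  3  2  3
  l  4  4  4  3  2
  l  5  5  5  4  3
The bottom-right entry gives D[5][4] = 3, so no sequence of fewer than 3 edits works. Backtracking through the table gives one optimal edit sequence (3 edits):
  suull → cuull (sub s→c @1)
  cuull → cvull (sub u→v @2)
  cvull → cvul (del l @4)
Edit distance = 3.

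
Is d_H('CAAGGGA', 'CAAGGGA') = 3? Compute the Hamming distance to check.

Differing positions: none. Hamming distance = 0, so the claim that d_H = 3 is false.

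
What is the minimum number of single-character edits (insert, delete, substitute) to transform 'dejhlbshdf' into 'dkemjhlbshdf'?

Let D[i][j] be the edit distance between the first i characters of 'dejhlbshdf' and the first j characters of 'dkemjhlbshdf', with D[i][0] = i, D[0][j] = j, and D[i][j] = D[i-1][j-1] if the characters match, else 1 + min(D[i-1][j], D[i][j-1], D[i-1][j-1]). Filling the table (rows: prefixes of 'dejhlbshdf', columns: prefixes of 'dkemjhlbshdf'):
     ε  d  k  e  m  j  h  l  b  s  h  d  f
  ε  0  1  2  3  4  5  6  7  8  9 10 11 12
  d  1  0  1  2  3  4  5  6  7  8  9 10 11
  e  2  1  1  1  2  3  4  5  6  7  8  9 10
  j  3  2  2  2  2  2  3  4  5  6  7  8  9
  h  4  3  3  3  3  3  2  3  4  5  6  7  8
  l  5  4  4  4  4  4  3  2  3  4  5  6  7
  b  6  5  5  5  5  5  4  3  2  3  4  5  6
  s  7  6  6  6  6  6  5  4  3  2  3  4  5
  h  8  7  7  7  7  7  6  5  4  3  2  3  4
  d  9  8  8  8  8  8  7  6  5  4  3  2  3
  f 10  9  9  9  9  9  8  7  6  5  4  3  2
The bottom-right entry gives D[10][12] = 2, so no sequence of fewer than 2 edits works. Backtracking through the table gives one optimal edit sequence (2 edits):
  dejhlbshdf → dkejhlbshdf (ins k @2)
  dkejhlbshdf → dkemjhlbshdf (ins m @4)
Edit distance = 2.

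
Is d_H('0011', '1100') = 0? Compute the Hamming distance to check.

Differing positions: 1, 2, 3, 4. Hamming distance = 4, so the claim that d_H = 0 is false.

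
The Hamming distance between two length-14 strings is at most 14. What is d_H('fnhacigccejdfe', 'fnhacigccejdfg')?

Differing positions: 14. Hamming distance = 1. The maximum possible Hamming distance for length-14 strings is 14, so d_H/14 = 1/14 ≈ 0.0714.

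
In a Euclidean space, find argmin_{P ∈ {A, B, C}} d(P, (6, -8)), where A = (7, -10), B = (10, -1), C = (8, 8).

Distances: d(A) ≈ 2.2361, d(B) ≈ 8.0623, d(C) ≈ 16.1245. Nearest: A = (7, -10) with distance 2.2361.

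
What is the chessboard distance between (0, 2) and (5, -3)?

max(|x_i - y_i|) = max(|0 - 5|, |2 - (-3)|) = max(5, 5) = 5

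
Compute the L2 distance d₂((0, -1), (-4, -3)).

√(Σ(x_i - y_i)²) = √((0 - (-4))² + (-1 - (-3))²)
= √(4² + 2²) = √(16 + 4) = √20 ≈ 4.4721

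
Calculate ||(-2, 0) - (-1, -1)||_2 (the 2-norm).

(Σ|x_i - y_i|^2)^(1/2) = (|-2 - (-1)|^2 + |0 - (-1)|^2)^(1/2)
= (1^2 + 1^2)^(1/2) = (1 + 1)^(1/2) = (2)^(1/2) ≈ 1.4142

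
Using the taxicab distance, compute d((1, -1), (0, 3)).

Σ|x_i - y_i| = |1 - 0| + |-1 - 3| = 1 + 4 = 5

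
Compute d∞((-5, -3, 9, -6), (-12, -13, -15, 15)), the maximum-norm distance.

max(|x_i - y_i|) = max(|-5 - (-12)|, |-3 - (-13)|, |9 - (-15)|, |-6 - 15|) = max(7, 10, 24, 21) = 24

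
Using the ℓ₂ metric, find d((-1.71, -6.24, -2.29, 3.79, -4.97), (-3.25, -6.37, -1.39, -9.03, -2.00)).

√(Σ(x_i - y_i)²) = √((-1.71 - (-3.25))² + (-6.24 - (-6.37))² + (-2.29 - (-1.39))² + (3.79 - (-9.03))² + (-4.97 - (-2))²)
= √(1.54² + 0.13² + (-0.9)² + 12.82² + (-2.97)²) = √(2.3716 + 0.0169 + 0.81 + 164.3524 + 8.8209) = √176.3718 ≈ 13.2805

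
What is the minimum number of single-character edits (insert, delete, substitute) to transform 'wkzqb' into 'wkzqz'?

Let D[i][j] be the edit distance between the first i characters of 'wkzqb' and the first j characters of 'wkzqz', with D[i][0] = i, D[0][j] = j, and D[i][j] = D[i-1][j-1] if the characters match, else 1 + min(D[i-1][j], D[i][j-1], D[i-1][j-1]). Filling the table (rows: prefixes of 'wkzqb', columns: prefixes of 'wkzqz'):
     ε  w  k  z  q  z
  ε  0  1  2  3  4  5
  w  1  0  1  2  3  4
  k  2  1  0  1  2  3
  z  3  2  1  0  1  2
  q  4  3  2  1  0  1
  b  5  4  3  2  1  1
The bottom-right entry gives D[5][5] = 1, so no sequence of fewer than 1 edit works. Backtracking through the table gives one optimal edit sequence (1 edit):
  wkzqb → wkzqz (sub b→z @5)
Edit distance = 1.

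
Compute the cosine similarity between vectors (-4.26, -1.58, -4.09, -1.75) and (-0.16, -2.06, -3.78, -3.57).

With u = (-4.26, -1.58, -4.09, -1.75), v = (-0.16, -2.06, -3.78, -3.57):
u·v = (-4.26)·(-0.16) + (-1.58)·(-2.06) + (-4.09)·(-3.78) + (-1.75)·(-3.57) = 0.6816 + 3.2548 + 15.4602 + 6.2475 = 25.6441.
|u| = √((-4.26)² + (-1.58)² + (-4.09)² + (-1.75)²) = √(18.1476 + 2.4964 + 16.7281 + 3.0625) = √40.4346, |v| = √((-0.16)² + (-2.06)² + (-3.78)² + (-3.57)²) = √(0.0256 + 4.2436 + 14.2884 + 12.7449) = √31.3025.
cos θ = (u·v)/(|u||v|) = 25.6441/(√40.4346·√31.3025) ≈ 0.7208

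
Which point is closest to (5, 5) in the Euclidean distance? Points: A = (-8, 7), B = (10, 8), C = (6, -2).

Distances: d(A) ≈ 13.1529, d(B) ≈ 5.831, d(C) ≈ 7.0711. Nearest: B = (10, 8) with distance 5.831.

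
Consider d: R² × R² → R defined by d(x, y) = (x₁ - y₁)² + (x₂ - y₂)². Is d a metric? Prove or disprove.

No. The squared Euclidean distance fails the triangle inequality. Counterexample: x = (0, 0), y = (2, 1), z = (4, 2). d(x,z) = 4² + 2² = 20, but d(x,y) + d(y,z) = (2² + 1²) + (2² + 1²) = 5 + 5 = 10. Since 20 > 10, the triangle inequality is violated. (Note: √d, the ordinary Euclidean distance, IS a metric.)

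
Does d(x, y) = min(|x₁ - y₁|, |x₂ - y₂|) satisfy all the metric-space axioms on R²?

No. d fails identity of indiscernibles: take x = (-1, 0) and y = (-1, 9). Then d(x,y) = min(|-1 - (-1)|, |0 - 9|) = min(0, 9) = 0, yet x ≠ y.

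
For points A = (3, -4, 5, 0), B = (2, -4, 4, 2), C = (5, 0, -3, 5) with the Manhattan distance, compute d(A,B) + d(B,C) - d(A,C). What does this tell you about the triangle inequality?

d(A,B) = 1 + 0 + 1 + 2 = 4, d(B,C) = 3 + 4 + 7 + 3 = 17, d(A,C) = 2 + 4 + 8 + 5 = 19.
d(A,B) + d(B,C) - d(A,C) = 4 + 17 - 19 = 21 - 19 = 2. This is ≥ 0, so the triangle inequality holds for these points.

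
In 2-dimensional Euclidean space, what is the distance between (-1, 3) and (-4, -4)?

√(Σ(x_i - y_i)²) = √((-1 - (-4))² + (3 - (-4))²)
= √(3² + 7²) = √(9 + 49) = √58 ≈ 7.6158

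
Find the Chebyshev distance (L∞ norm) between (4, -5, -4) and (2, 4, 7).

max(|x_i - y_i|) = max(|4 - 2|, |-5 - 4|, |-4 - 7|) = max(2, 9, 11) = 11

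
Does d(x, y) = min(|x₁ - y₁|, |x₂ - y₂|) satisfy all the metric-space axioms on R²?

No. d fails identity of indiscernibles: take x = (3, 0) and y = (3, 9). Then d(x,y) = min(|3 - 3|, |0 - 9|) = min(0, 9) = 0, yet x ≠ y.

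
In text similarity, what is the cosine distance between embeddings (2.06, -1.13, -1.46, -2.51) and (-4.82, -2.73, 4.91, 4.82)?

With u = (2.06, -1.13, -1.46, -2.51), v = (-4.82, -2.73, 4.91, 4.82):
u·v = 2.06·(-4.82) + (-1.13)·(-2.73) + (-1.46)·4.91 + (-2.51)·4.82 = (-9.9292) + 3.0849 + (-7.1686) + (-12.0982) = -26.1111.
|u| = √(2.06² + (-1.13)² + (-1.46)² + (-2.51)²) = √(4.2436 + 1.2769 + 2.1316 + 6.3001) = √13.9522, |v| = √((-4.82)² + (-2.73)² + 4.91² + 4.82²) = √(23.2324 + 7.4529 + 24.1081 + 23.2324) = √78.0258.
cos θ = (u·v)/(|u||v|) = -26.1111/(√13.9522·√78.0258) ≈ -0.7914
Cosine distance = 1 - cos θ ≈ 1 - (-0.7914) = 1.7914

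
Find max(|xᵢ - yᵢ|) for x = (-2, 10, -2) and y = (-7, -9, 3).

max(|x_i - y_i|) = max(|-2 - (-7)|, |10 - (-9)|, |-2 - 3|) = max(5, 19, 5) = 19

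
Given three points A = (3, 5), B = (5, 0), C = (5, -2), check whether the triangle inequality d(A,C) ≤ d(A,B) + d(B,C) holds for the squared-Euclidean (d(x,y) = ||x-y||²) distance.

d(A,B) = 2² + 5² = 29, d(B,C) = 0² + 2² = 4, d(A,C) = 2² + 7² = 53.
d(A,C) = 53 > 29 + 4 = 33. Triangle inequality is VIOLATED. (Squared-Euclidean is not a metric — this is a counterexample.)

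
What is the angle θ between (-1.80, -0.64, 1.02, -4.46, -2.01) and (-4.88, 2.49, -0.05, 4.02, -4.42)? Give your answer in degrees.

With u = (-1.80, -0.64, 1.02, -4.46, -2.01), v = (-4.88, 2.49, -0.05, 4.02, -4.42):
u·v = (-1.8)·(-4.88) + (-0.64)·2.49 + 1.02·(-0.05) + (-4.46)·4.02 + (-2.01)·(-4.42) = 8.784 + (-1.5936) + (-0.051) + (-17.9292) + 8.8842 = -1.9056.
|u| = √((-1.8)² + (-0.64)² + 1.02² + (-4.46)² + (-2.01)²) = √(3.24 + 0.4096 + 1.0404 + 19.8916 + 4.0401) = √28.6217, |v| = √((-4.88)² + 2.49² + (-0.05)² + 4.02² + (-4.42)²) = √(23.8144 + 6.2001 + 0.0025 + 16.1604 + 19.5364) = √65.7138.
cos θ = (u·v)/(|u||v|) = -1.9056/(√28.6217·√65.7138) ≈ -0.04394
θ = arccos(-0.04394) ≈ 92.52°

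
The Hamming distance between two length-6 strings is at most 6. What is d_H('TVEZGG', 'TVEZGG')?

Differing positions: none. Hamming distance = 0. The maximum possible Hamming distance for length-6 strings is 6, so d_H/6 = 0/6 = 0.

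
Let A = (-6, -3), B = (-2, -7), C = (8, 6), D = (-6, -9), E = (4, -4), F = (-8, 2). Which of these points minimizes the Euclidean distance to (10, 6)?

Distances: d(A) ≈ 18.3576, d(B) ≈ 17.6918, d(C) = 2, d(D) ≈ 21.9317, d(E) ≈ 11.6619, d(F) ≈ 18.4391. Nearest: C = (8, 6) with distance 2.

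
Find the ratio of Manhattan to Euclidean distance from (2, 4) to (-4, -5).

L1 = |2 - (-4)| + |4 - (-5)| = 6 + 9 = 15
L2 = √(6² + 9²) = √117 ≈ 10.8167
L1 ≥ L2 always (equality iff movement is along one axis); L1 > L2 here.
Ratio L1/L2 = 15/√117 ≈ 1.3868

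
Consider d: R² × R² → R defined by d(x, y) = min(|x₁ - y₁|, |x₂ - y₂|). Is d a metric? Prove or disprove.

No. d fails identity of indiscernibles: take x = (-2, 0) and y = (-2, 4). Then d(x,y) = min(|-2 - (-2)|, |0 - 4|) = min(0, 4) = 0, yet x ≠ y.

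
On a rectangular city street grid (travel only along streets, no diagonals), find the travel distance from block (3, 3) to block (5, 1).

Σ|x_i - y_i| = |3 - 5| + |3 - 1| = 2 + 2 = 4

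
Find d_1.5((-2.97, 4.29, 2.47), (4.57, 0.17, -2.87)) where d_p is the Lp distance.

(Σ|x_i - y_i|^1.5)^(1/1.5) = (|-2.97 - 4.57|^1.5 + |4.29 - 0.17|^1.5 + |2.47 - (-2.87)|^1.5)^(1/1.5)
= (7.54^1.5 + 4.12^1.5 + 5.34^1.5)^(1/1.5) ≈ (20.7041 + 8.3627 + 12.3399)^(1/1.5) = (41.4067)^(1/1.5) ≈ 11.9687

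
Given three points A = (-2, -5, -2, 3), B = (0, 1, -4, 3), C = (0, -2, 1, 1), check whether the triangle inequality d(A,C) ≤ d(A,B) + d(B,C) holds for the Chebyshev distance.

d(A,B) = max(2, 6, 2, 0) = 6, d(B,C) = max(0, 3, 5, 2) = 5, d(A,C) = max(2, 3, 3, 2) = 3.
d(A,C) = 3 ≤ 6 + 5 = 11. Triangle inequality is satisfied.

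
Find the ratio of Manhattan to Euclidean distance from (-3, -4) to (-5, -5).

L1 = |-3 - (-5)| + |-4 - (-5)| = 2 + 1 = 3
L2 = √(2² + 1²) = √5 ≈ 2.2361
L1 ≥ L2 always (equality iff movement is along one axis); L1 > L2 here.
Ratio L1/L2 = 3/√5 ≈ 1.3416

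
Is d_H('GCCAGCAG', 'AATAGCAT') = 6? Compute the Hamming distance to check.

Differing positions: 1, 2, 3, 8. Hamming distance = 4, so the claim that d_H = 6 is false.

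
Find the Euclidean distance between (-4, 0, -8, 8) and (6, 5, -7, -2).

√(Σ(x_i - y_i)²) = √((-4 - 6)² + (0 - 5)² + (-8 - (-7))² + (8 - (-2))²)
= √((-10)² + (-5)² + (-1)² + 10²) = √(100 + 25 + 1 + 100) = √226 ≈ 15.0333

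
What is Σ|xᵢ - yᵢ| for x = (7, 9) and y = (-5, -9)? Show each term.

Σ|x_i - y_i| = |7 - (-5)| + |9 - (-9)| = 12 + 18 = 30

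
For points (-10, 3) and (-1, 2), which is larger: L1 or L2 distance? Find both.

L1 = |-10 - (-1)| + |3 - 2| = 9 + 1 = 10
L2 = √(9² + 1²) = √82 ≈ 9.0554
L1 ≥ L2 always (equality iff movement is along one axis); L1 > L2 here.
Ratio L1/L2 = 10/√82 ≈ 1.1043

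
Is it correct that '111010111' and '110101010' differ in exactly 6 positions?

Differing positions: 3, 4, 5, 6, 7, 9. Hamming distance = 6, so the claim is true.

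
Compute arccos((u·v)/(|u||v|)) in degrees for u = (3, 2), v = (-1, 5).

With u = (3, 2), v = (-1, 5):
u·v = 3·(-1) + 2·5 = (-3) + 10 = 7.
|u| = √(3² + 2²) = √13, |v| = √((-1)² + 5²) = √26, so |u||v| = √(13·26) = √338.
cos θ = (u·v)/(|u||v|) = 7/√338 ≈ 0.38075
θ = arccos(0.38075) ≈ 67.62°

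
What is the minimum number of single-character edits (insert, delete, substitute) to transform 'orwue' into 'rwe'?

Let D[i][j] be the edit distance between the first i characters of 'orwue' and the first j characters of 'rwe', with D[i][0] = i, D[0][j] = j, and D[i][j] = D[i-1][j-1] if the characters match, else 1 + min(D[i-1][j], D[i][j-1], D[i-1][j-1]). Filling the table (rows: prefixes of 'orwue', columns: prefixes of 'rwe'):
     ε  r  w  e
  ε  0  1  2  3
  o  1  1  2  3
  r  2  1  2  3
  w  3  2  1  2
  u  4  3  2  2
  e  5  4  3  2
The bottom-right entry gives D[5][3] = 2, so no sequence of fewer than 2 edits works. Backtracking through the table gives one optimal edit sequence (2 edits):
  orwue → rwue (del o @1)
  rwue → rwe (del u @3)
Edit distance = 2.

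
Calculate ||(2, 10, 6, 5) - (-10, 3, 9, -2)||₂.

√(Σ(x_i - y_i)²) = √((2 - (-10))² + (10 - 3)² + (6 - 9)² + (5 - (-2))²)
= √(12² + 7² + (-3)² + 7²) = √(144 + 49 + 9 + 49) = √251 ≈ 15.843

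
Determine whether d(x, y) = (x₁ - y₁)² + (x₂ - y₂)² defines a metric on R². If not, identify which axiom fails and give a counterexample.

No. The squared Euclidean distance fails the triangle inequality. Counterexample: x = (0, 0), y = (2, 2), z = (4, 4). d(x,z) = 4² + 4² = 32, but d(x,y) + d(y,z) = (2² + 2²) + (2² + 2²) = 8 + 8 = 16. Since 32 > 16, the triangle inequality is violated. (Note: √d, the ordinary Euclidean distance, IS a metric.)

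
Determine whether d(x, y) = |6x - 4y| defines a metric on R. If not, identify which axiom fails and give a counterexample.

No. d fails symmetry: d(4, 1) = |6·4 - 4·1| = |20| = 20, but d(1, 4) = |6·1 - 4·4| = |-10| = 10. Since 20 ≠ 10, d(x,y) ≠ d(y,x) in general.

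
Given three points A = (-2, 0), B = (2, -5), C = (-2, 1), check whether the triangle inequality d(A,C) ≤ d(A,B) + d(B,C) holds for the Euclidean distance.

d(A,B) = √(4² + 5²) = √41 ≈ 6.4031, d(B,C) = √(4² + 6²) = √52 ≈ 7.2111, d(A,C) = √(0² + 1²) = √1 = 1.
d(A,C) = 1 ≤ 6.4031 + 7.2111 = 13.6142. Triangle inequality is satisfied.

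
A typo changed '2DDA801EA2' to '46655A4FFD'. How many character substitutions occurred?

Differing positions: 1, 2, 3, 4, 5, 6, 7, 8, 9, 10. Hamming distance = 10.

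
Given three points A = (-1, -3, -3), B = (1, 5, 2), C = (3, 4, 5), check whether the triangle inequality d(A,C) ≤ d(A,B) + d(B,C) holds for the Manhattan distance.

d(A,B) = 2 + 8 + 5 = 15, d(B,C) = 2 + 1 + 3 = 6, d(A,C) = 4 + 7 + 8 = 19.
d(A,C) = 19 ≤ 15 + 6 = 21. Triangle inequality is satisfied.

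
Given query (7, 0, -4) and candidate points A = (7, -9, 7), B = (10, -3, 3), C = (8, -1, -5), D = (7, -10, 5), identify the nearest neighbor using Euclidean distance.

Distances: d(A) ≈ 14.2127, d(B) ≈ 8.1854, d(C) ≈ 1.7321, d(D) ≈ 13.4536. Nearest: C = (8, -1, -5) with distance 1.7321.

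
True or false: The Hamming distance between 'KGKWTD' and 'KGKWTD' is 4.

Differing positions: none. Hamming distance = 0, so the claim that d_H = 4 is false.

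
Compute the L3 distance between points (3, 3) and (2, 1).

(Σ|x_i - y_i|^3)^(1/3) = (|3 - 2|^3 + |3 - 1|^3)^(1/3)
= (1^3 + 2^3)^(1/3) = (1 + 8)^(1/3) = (9)^(1/3) ≈ 2.0801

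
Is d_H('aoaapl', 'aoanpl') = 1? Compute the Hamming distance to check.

Differing positions: 4. Hamming distance = 1, so the claim is true.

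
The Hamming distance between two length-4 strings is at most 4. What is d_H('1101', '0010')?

Differing positions: 1, 2, 3, 4. Hamming distance = 4. The maximum possible Hamming distance for length-4 strings is 4, so d_H/4 = 4/4 = 1.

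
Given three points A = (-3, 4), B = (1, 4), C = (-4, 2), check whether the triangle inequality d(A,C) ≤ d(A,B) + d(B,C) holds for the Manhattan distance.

d(A,B) = 4 + 0 = 4, d(B,C) = 5 + 2 = 7, d(A,C) = 1 + 2 = 3.
d(A,C) = 3 ≤ 4 + 7 = 11. Triangle inequality is satisfied.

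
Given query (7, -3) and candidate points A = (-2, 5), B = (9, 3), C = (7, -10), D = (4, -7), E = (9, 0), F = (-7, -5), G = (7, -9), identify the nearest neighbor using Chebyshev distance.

Distances: d(A) = 9, d(B) = 6, d(C) = 7, d(D) = 4, d(E) = 3, d(F) = 14, d(G) = 6. Nearest: E = (9, 0) with distance 3.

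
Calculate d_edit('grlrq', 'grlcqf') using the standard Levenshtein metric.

Let D[i][j] be the edit distance between the first i characters of 'grlrq' and the first j characters of 'grlcqf', with D[i][0] = i, D[0][j] = j, and D[i][j] = D[i-1][j-1] if the characters match, else 1 + min(D[i-1][j], D[i][j-1], D[i-1][j-1]). Filling the table (rows: prefixes of 'grlrq', columns: prefixes of 'grlcqf'):
     ε  g  r  l  c  q  f
  ε  0  1  2  3  4  5  6
  g  1  0  1  2  3  4  5
  r  2  1  0  1  2  3  4
  l  3  2  1  0  1  2  3
  r  4  3  2  1  1  2  3
  q  5  4  3  2  2  1  2
The bottom-right entry gives D[5][6] = 2, so no sequence of fewer than 2 edits works. Backtracking through the table gives one optimal edit sequence (2 edits):
  grlrq → grlcq (sub r→c @4)
  grlcq → grlcqf (ins f @6)
Edit distance = 2.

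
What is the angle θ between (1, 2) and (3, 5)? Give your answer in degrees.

With u = (1, 2), v = (3, 5):
u·v = 1·3 + 2·5 = 3 + 10 = 13.
|u| = √(1² + 2²) = √5, |v| = √(3² + 5²) = √34, so |u||v| = √(5·34) = √170.
cos θ = (u·v)/(|u||v|) = 13/√170 ≈ 0.997054
θ = arccos(0.997054) ≈ 4.4°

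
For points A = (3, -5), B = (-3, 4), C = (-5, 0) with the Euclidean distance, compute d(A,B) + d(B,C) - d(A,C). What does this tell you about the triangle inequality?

d(A,B) = √(6² + 9²) = √117 ≈ 10.8167, d(B,C) = √(2² + 4²) = √20 ≈ 4.4721, d(A,C) = √(8² + 5²) = √89 ≈ 9.434.
d(A,B) + d(B,C) - d(A,C) = 10.8167 + 4.4721 - 9.434 = 15.2888 - 9.434 = 5.8548 (to 4 decimal places). This is ≥ 0, so the triangle inequality holds for these points.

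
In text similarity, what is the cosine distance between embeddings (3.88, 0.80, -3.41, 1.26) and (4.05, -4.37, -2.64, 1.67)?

With u = (3.88, 0.80, -3.41, 1.26), v = (4.05, -4.37, -2.64, 1.67):
u·v = 3.88·4.05 + 0.8·(-4.37) + (-3.41)·(-2.64) + 1.26·1.67 = 15.714 + (-3.496) + 9.0024 + 2.1042 = 23.3246.
|u| = √(3.88² + 0.8² + (-3.41)² + 1.26²) = √(15.0544 + 0.64 + 11.6281 + 1.5876) = √28.9101, |v| = √(4.05² + (-4.37)² + (-2.64)² + 1.67²) = √(16.4025 + 19.0969 + 6.9696 + 2.7889) = √45.2579.
cos θ = (u·v)/(|u||v|) = 23.3246/(√28.9101·√45.2579) ≈ 0.6448
Cosine distance = 1 - cos θ ≈ 1 - 0.6448 = 0.3552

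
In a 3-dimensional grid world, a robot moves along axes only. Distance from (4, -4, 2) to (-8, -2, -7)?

Σ|x_i - y_i| = |4 - (-8)| + |-4 - (-2)| + |2 - (-7)| = 12 + 2 + 9 = 23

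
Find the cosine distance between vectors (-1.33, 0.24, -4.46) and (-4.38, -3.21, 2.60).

With u = (-1.33, 0.24, -4.46), v = (-4.38, -3.21, 2.60):
u·v = (-1.33)·(-4.38) + 0.24·(-3.21) + (-4.46)·2.6 = 5.8254 + (-0.7704) + (-11.596) = -6.541.
|u| = √((-1.33)² + 0.24² + (-4.46)²) = √(1.7689 + 0.0576 + 19.8916) = √21.7181, |v| = √((-4.38)² + (-3.21)² + 2.6²) = √(19.1844 + 10.3041 + 6.76) = √36.2485.
cos θ = (u·v)/(|u||v|) = -6.541/(√21.7181·√36.2485) ≈ -0.2331
Cosine distance = 1 - cos θ ≈ 1 - (-0.2331) = 1.2331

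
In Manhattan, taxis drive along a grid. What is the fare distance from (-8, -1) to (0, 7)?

Σ|x_i - y_i| = |-8 - 0| + |-1 - 7| = 8 + 8 = 16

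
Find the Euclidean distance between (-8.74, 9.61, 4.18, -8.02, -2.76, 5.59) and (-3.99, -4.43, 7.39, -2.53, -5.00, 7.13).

√(Σ(x_i - y_i)²) = √((-8.74 - (-3.99))² + (9.61 - (-4.43))² + (4.18 - 7.39)² + (-8.02 - (-2.53))² + (-2.76 - (-5))² + (5.59 - 7.13)²)
= √((-4.75)² + 14.04² + (-3.21)² + (-5.49)² + 2.24² + (-1.54)²) = √(22.5625 + 197.1216 + 10.3041 + 30.1401 + 5.0176 + 2.3716) = √267.5175 ≈ 16.356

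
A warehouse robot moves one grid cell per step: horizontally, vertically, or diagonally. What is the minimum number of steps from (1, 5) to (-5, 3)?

max(|x_i - y_i|) = max(|1 - (-5)|, |5 - 3|) = max(6, 2) = 6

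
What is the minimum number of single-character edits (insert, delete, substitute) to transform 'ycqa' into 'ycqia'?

Let D[i][j] be the edit distance between the first i characters of 'ycqa' and the first j characters of 'ycqia', with D[i][0] = i, D[0][j] = j, and D[i][j] = D[i-1][j-1] if the characters match, else 1 + min(D[i-1][j], D[i][j-1], D[i-1][j-1]). Filling the table (rows: prefixes of 'ycqa', columns: prefixes of 'ycqia'):
     ε  y  c  q  i  a
  ε  0  1  2  3  4  5
  y  1  0  1  2  3  4
  c  2  1  0  1  2  3
  q  3  2  1  0  1  2
  a  4  3  2  1  1  1
The bottom-right entry gives D[4][5] = 1, so no sequence of fewer than 1 edit works. Backtracking through the table gives one optimal edit sequence (1 edit):
  ycqa → ycqia (ins i @4)
Edit distance = 1.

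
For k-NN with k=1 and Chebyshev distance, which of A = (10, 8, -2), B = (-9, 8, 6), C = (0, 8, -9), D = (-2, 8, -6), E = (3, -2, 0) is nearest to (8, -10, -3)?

Distances: d(A) = 18, d(B) = 18, d(C) = 18, d(D) = 18, d(E) = 8. Nearest: E = (3, -2, 0) with distance 8.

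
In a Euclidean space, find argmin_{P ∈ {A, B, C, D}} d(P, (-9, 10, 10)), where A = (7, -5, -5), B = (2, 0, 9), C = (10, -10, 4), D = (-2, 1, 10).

Distances: d(A) ≈ 26.5707, d(B) ≈ 14.8997, d(C) ≈ 28.2312, d(D) ≈ 11.4018. Nearest: D = (-2, 1, 10) with distance 11.4018.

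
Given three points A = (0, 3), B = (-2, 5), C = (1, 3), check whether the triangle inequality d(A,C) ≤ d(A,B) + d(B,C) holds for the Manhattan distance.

d(A,B) = 2 + 2 = 4, d(B,C) = 3 + 2 = 5, d(A,C) = 1 + 0 = 1.
d(A,C) = 1 ≤ 4 + 5 = 9. Triangle inequality is satisfied.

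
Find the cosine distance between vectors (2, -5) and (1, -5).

With u = (2, -5), v = (1, -5):
u·v = 2·1 + (-5)·(-5) = 2 + 25 = 27.
|u| = √(2² + (-5)²) = √29, |v| = √(1² + (-5)²) = √26, so |u||v| = √(29·26) = √754.
cos θ = (u·v)/(|u||v|) = 27/√754 ≈ 0.9833
Cosine distance = 1 - cos θ ≈ 1 - 0.9833 = 0.0167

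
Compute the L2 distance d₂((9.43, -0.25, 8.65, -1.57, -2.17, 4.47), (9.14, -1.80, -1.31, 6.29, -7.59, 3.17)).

√(Σ(x_i - y_i)²) = √((9.43 - 9.14)² + (-0.25 - (-1.8))² + (8.65 - (-1.31))² + (-1.57 - 6.29)² + (-2.17 - (-7.59))² + (4.47 - 3.17)²)
= √(0.29² + 1.55² + 9.96² + (-7.86)² + 5.42² + 1.3²) = √(0.0841 + 2.4025 + 99.2016 + 61.7796 + 29.3764 + 1.69) = √194.5342 ≈ 13.9476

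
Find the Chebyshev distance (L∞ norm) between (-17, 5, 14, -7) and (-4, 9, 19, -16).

max(|x_i - y_i|) = max(|-17 - (-4)|, |5 - 9|, |14 - 19|, |-7 - (-16)|) = max(13, 4, 5, 9) = 13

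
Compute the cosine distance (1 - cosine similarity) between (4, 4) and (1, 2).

With u = (4, 4), v = (1, 2):
u·v = 4·1 + 4·2 = 4 + 8 = 12.
|u| = √(4² + 4²) = √32, |v| = √(1² + 2²) = √5, so |u||v| = √(32·5) = √160.
cos θ = (u·v)/(|u||v|) = 12/√160 ≈ 0.9487
Cosine distance = 1 - cos θ ≈ 1 - 0.9487 = 0.0513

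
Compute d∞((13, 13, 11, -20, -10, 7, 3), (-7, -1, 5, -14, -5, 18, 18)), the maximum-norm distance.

max(|x_i - y_i|) = max(|13 - (-7)|, |13 - (-1)|, |11 - 5|, |-20 - (-14)|, |-10 - (-5)|, |7 - 18|, |3 - 18|) = max(20, 14, 6, 6, 5, 11, 15) = 20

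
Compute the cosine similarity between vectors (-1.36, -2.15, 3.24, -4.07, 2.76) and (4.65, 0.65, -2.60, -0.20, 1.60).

With u = (-1.36, -2.15, 3.24, -4.07, 2.76), v = (4.65, 0.65, -2.60, -0.20, 1.60):
u·v = (-1.36)·4.65 + (-2.15)·0.65 + 3.24·(-2.6) + (-4.07)·(-0.2) + 2.76·1.6 = (-6.324) + (-1.3975) + (-8.424) + 0.814 + 4.416 = -10.9155.
|u| = √((-1.36)² + (-2.15)² + 3.24² + (-4.07)² + 2.76²) = √(1.8496 + 4.6225 + 10.4976 + 16.5649 + 7.6176) = √41.1522, |v| = √(4.65² + 0.65² + (-2.6)² + (-0.2)² + 1.6²) = √(21.6225 + 0.4225 + 6.76 + 0.04 + 2.56) = √31.405.
cos θ = (u·v)/(|u||v|) = -10.9155/(√41.1522·√31.405) ≈ -0.3036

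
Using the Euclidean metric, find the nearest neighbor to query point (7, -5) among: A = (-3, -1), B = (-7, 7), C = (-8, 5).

Distances: d(A) ≈ 10.7703, d(B) ≈ 18.4391, d(C) ≈ 18.0278. Nearest: A = (-3, -1) with distance 10.7703.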